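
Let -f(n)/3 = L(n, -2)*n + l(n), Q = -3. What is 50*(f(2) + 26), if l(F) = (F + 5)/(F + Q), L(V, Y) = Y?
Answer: 2950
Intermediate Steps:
l(F) = (5 + F)/(-3 + F) (l(F) = (F + 5)/(F - 3) = (5 + F)/(-3 + F))
f(n) = 6*n - 3*(5 + n)/(-3 + n) (f(n) = -3*(-2*n + (5 + n)/(-3 + n)) = 6*n - 3*(5 + n)/(-3 + n))
50*(f(2) + 26) = 50*(3*(-5 - 7*2 + 2*2²)/(-3 + 2) + 26) = 50*(3*(-5 - 14 + 2*4)/(-1) + 26) = 50*(3*(-1)*(-5 - 14 + 8) + 26) = 50*(3*(-1)*(-11) + 26) = 50*(33 + 26) = 50*59 = 2950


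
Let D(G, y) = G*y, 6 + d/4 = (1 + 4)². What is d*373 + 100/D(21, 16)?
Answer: 2381257/84 ≈ 28348.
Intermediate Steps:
d = 76 (d = -24 + 4*(1 + 4)² = -24 + 4*5² = -24 + 4*25 = -24 + 100 = 76)
d*373 + 100/D(21, 16) = 76*373 + 100/((21*16)) = 28348 + 100/336 = 28348 + 100*(1/336) = 28348 + 25/84 = 2381257/84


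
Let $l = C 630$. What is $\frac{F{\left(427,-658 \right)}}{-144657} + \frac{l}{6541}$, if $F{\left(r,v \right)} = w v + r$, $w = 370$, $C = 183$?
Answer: $\frac{6089061461}{315400479} \approx 19.306$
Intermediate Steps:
$l = 115290$ ($l = 183 \cdot 630 = 115290$)
$F{\left(r,v \right)} = r + 370 v$ ($F{\left(r,v \right)} = 370 v + r = r + 370 v$)
$\frac{F{\left(427,-658 \right)}}{-144657} + \frac{l}{6541} = \frac{427 + 370 \left(-658\right)}{-144657} + \frac{115290}{6541} = \left(427 - 243460\right) \left(- \frac{1}{144657}\right) + 115290 \cdot \frac{1}{6541} = \left(-243033\right) \left(- \frac{1}{144657}\right) + \frac{115290}{6541} = \frac{81011}{48219} + \frac{115290}{6541} = \frac{6089061461}{315400479}$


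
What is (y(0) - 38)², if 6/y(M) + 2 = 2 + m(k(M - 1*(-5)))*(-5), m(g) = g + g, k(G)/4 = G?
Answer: 14462809/10000 ≈ 1446.3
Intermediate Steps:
k(G) = 4*G
m(g) = 2*g
y(M) = 6/(-200 - 40*M) (y(M) = 6/(-2 + (2 + (2*(4*(M - 1*(-5))))*(-5))) = 6/(-2 + (2 + (2*(4*(M + 5)))*(-5))) = 6/(-2 + (2 + (2*(4*(5 + M)))*(-5))) = 6/(-2 + (2 + (2*(20 + 4*M))*(-5))) = 6/(-2 + (2 + (40 + 8*M)*(-5))) = 6/(-2 + (2 + (-200 - 40*M))) = 6/(-2 + (-198 - 40*M)) = 6/(-200 - 40*M))
(y(0) - 38)² = (-3/(100 + 20*0) - 38)² = (-3/(100 + 0) - 38)² = (-3/100 - 38)² = (-3803/100)² = 14462809/10000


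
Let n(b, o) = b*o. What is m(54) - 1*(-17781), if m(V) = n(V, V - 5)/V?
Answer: 17830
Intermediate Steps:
m(V) = -5 + V (m(V) = (V*(V - 5))/V = (V*(-5 + V))/V = -5 + V)
m(54) - 1*(-17781) = (-5 + 54) - 1*(-17781) = 49 + 17781 = 17830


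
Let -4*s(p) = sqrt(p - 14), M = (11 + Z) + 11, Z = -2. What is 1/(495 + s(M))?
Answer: 1320/653399 + 2*sqrt(6)/1960197 ≈ 0.0020227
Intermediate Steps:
M = 20 (M = (11 - 2) + 11 = 9 + 11 = 20)
s(p) = -sqrt(-14 + p)/4 (s(p) = -sqrt(p - 14)/4 = -sqrt(-14 + p)/4)
1/(495 + s(M)) = 1/(495 - sqrt(-14 + 20)/4) = 1/(495 - sqrt(6)/4)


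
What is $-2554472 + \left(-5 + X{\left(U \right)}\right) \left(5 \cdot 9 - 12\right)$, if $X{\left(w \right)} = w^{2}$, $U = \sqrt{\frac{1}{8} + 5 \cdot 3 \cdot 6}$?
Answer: $- \frac{20413303}{8} \approx -2.5517 \cdot 10^{6}$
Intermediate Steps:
$U = \frac{\sqrt{1442}}{4}$ ($U = \sqrt{\frac{1}{8} + 15 \cdot 6} = \sqrt{\frac{1}{8} + 90} = \sqrt{\frac{721}{8}} = \frac{\sqrt{1442}}{4} \approx 9.4934$)
$-2554472 + \left(-5 + X{\left(U \right)}\right) \left(5 \cdot 9 - 12\right) = -2554472 + \left(-5 + \left(\frac{\sqrt{1442}}{4}\right)^{2}\right) \left(5 \cdot 9 - 12\right) = -2554472 + \left(-5 + \frac{721}{8}\right) \left(45 - 12\right) = -2554472 + \frac{681}{8} \cdot 33 = -2554472 + \frac{22473}{8} = - \frac{20413303}{8}$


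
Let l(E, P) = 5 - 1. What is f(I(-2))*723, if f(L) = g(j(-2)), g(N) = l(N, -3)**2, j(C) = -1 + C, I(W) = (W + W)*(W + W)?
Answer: 11568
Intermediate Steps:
I(W) = 4*W**2 (I(W) = (2*W)*(2*W) = 4*W**2)
l(E, P) = 4
g(N) = 16 (g(N) = 4**2 = 16)
f(L) = 16
f(I(-2))*723 = 16*723 = 11568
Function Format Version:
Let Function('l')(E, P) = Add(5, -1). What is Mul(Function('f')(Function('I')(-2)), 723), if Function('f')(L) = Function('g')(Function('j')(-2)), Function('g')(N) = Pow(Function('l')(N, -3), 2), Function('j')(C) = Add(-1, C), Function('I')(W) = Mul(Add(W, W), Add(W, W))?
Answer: 11568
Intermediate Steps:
Function('I')(W) = Mul(4, Pow(W, 2)) (Function('I')(W) = Mul(Mul(2, W), Mul(2, W)) = Mul(4, Pow(W, 2)))
Function('l')(E, P) = 4
Function('g')(N) = 16 (Function('g')(N) = Pow(4, 2) = 16)
Function('f')(L) = 16
Mul(Function('f')(Function('I')(-2)), 723) = Mul(16, 723) = 11568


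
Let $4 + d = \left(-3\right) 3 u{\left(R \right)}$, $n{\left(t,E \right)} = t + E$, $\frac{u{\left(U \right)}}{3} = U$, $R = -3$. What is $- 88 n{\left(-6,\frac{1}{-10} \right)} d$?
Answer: $\frac{206668}{5} \approx 41334.0$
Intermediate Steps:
$u{\left(U \right)} = 3 U$
$n{\left(t,E \right)} = E + t$
$d = 77$ ($d = -4 + \left(-3\right) 3 \cdot 3 \left(-3\right) = -4 - -81 = -4 + 81 = 77$)
$- 88 n{\left(-6,\frac{1}{-10} \right)} d = - 88 \left(\frac{1}{-10} - 6\right) 77 = - 88 \left(- \frac{1}{10} - 6\right) 77 = \left(-88\right) \left(- \frac{61}{10}\right) 77 = \frac{2684}{5} \cdot 77 = \frac{206668}{5}$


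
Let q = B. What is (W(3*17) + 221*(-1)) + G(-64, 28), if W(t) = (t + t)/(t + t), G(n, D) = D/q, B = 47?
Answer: -10312/47 ≈ -219.40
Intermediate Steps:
q = 47
G(n, D) = D/47
W(t) = 1 (W(t) = (2*t)/((2*t)) = (2*t)*(1/(2*t)) = 1)
(W(3*17) + 221*(-1)) + G(-64, 28) = (1 + 221*(-1)) + (1/47)*28 = (1 - 221) + 28/47 = -220 + 28/47 = -10312/47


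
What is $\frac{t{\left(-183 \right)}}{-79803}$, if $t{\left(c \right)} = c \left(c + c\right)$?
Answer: $- \frac{7442}{8867} \approx -0.83929$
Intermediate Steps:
$t{\left(c \right)} = 2 c^{2}$ ($t{\left(c \right)} = c 2 c = 2 c^{2}$)
$\frac{t{\left(-183 \right)}}{-79803} = \frac{2 \left(-183\right)^{2}}{-79803} = 2 \cdot 33489 \left(- \frac{1}{79803}\right) = 66978 \left(- \frac{1}{79803}\right) = - \frac{7442}{8867}$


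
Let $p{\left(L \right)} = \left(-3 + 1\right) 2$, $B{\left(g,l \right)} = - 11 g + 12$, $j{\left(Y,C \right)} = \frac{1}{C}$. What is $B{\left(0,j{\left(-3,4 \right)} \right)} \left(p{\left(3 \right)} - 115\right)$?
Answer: $-1428$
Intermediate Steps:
$B{\left(g,l \right)} = 12 - 11 g$
$p{\left(L \right)} = -4$ ($p{\left(L \right)} = \left(-2\right) 2 = -4$)
$B{\left(0,j{\left(-3,4 \right)} \right)} \left(p{\left(3 \right)} - 115\right) = \left(12 - 0\right) \left(-4 - 115\right) = \left(12 + 0\right) \left(-119\right) = 12 \left(-119\right) = -1428$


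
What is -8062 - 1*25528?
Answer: -33590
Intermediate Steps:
-8062 - 1*25528 = -8062 - 25528 = -33590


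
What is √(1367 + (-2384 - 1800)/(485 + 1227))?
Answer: √62491210/214 ≈ 36.940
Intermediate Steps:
√(1367 + (-2384 - 1800)/(485 + 1227)) = √(1367 - 4184/1712) = √(1367 - 4184*1/1712) = √(1367 - 523/214) = √(292015/214) = √62491210/214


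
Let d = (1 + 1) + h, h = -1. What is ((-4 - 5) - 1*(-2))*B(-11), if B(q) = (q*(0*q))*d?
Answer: 0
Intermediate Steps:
d = 1 (d = (1 + 1) - 1 = 2 - 1 = 1)
B(q) = 0 (B(q) = (q*(0*q))*1 = (q*0)*1 = 0*1 = 0)
((-4 - 5) - 1*(-2))*B(-11) = ((-4 - 5) - 1*(-2))*0 = (-9 + 2)*0 = -7*0 = 0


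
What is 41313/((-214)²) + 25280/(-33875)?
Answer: 48350999/310267900 ≈ 0.15584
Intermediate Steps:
41313/((-214)²) + 25280/(-33875) = 41313/45796 + 25280*(-1/33875) = 41313*(1/45796) - 5056/6775 = 41313/45796 - 5056/6775 = 48350999/310267900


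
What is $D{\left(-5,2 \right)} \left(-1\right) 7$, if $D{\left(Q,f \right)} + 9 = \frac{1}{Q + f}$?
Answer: $\frac{196}{3} \approx 65.333$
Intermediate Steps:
$D{\left(Q,f \right)} = -9 + \frac{1}{Q + f}$
$D{\left(-5,2 \right)} \left(-1\right) 7 = \frac{1 - -45 - 18}{-5 + 2} \left(-1\right) 7 = \frac{1 + 45 - 18}{-3} \left(-1\right) 7 = \left(- \frac{1}{3}\right) 28 \left(-1\right) 7 = \left(- \frac{28}{3}\right) \left(-1\right) 7 = \frac{28}{3} \cdot 7 = \frac{196}{3}$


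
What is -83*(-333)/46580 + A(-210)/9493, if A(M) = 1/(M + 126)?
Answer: 2754952961/4642931370 ≈ 0.59336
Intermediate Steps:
A(M) = 1/(126 + M)
-83*(-333)/46580 + A(-210)/9493 = -83*(-333)/46580 + 1/((126 - 210)*9493) = 27639*(1/46580) + (1/9493)/(-84) = 27639/46580 - 1/84*1/9493 = 27639/46580 - 1/797412 = 2754952961/4642931370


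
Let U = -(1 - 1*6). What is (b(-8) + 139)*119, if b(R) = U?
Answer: 17136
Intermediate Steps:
U = 5 (U = -(1 - 6) = -1*(-5) = 5)
b(R) = 5
(b(-8) + 139)*119 = (5 + 139)*119 = 144*119 = 17136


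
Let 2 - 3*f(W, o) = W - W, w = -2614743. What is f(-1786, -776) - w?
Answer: 7844231/3 ≈ 2.6147e+6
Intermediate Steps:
f(W, o) = 2/3 (f(W, o) = 2/3 - (W - W)/3 = 2/3 - 1/3*0 = 2/3 + 0 = 2/3)
f(-1786, -776) - w = 2/3 - 1*(-2614743) = 2/3 + 2614743 = 7844231/3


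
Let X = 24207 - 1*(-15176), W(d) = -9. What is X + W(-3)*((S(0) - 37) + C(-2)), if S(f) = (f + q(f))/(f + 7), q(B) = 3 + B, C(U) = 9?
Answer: 277418/7 ≈ 39631.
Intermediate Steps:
S(f) = (3 + 2*f)/(7 + f) (S(f) = (f + (3 + f))/(f + 7) = (3 + 2*f)/(7 + f))
X = 39383 (X = 24207 + 15176 = 39383)
X + W(-3)*((S(0) - 37) + C(-2)) = 39383 - 9*(((3 + 2*0)/(7 + 0) - 37) + 9) = 39383 - 9*(((3 + 0)/7 - 37) + 9) = 39383 - 9*(((⅐)*3 - 37) + 9) = 39383 - 9*((3/7 - 37) + 9) = 39383 - 9*(-256/7 + 9) = 39383 - 9*(-193/7) = 39383 + 1737/7 = 277418/7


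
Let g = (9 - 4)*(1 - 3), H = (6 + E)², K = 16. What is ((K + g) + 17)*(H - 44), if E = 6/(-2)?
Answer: -805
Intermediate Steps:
E = -3 (E = 6*(-½) = -3)
H = 9 (H = (6 - 3)² = 3² = 9)
g = -10 (g = 5*(-2) = -10)
((K + g) + 17)*(H - 44) = ((16 - 10) + 17)*(9 - 44) = (6 + 17)*(-35) = 23*(-35) = -805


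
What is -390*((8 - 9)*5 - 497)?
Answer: 195780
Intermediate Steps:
-390*((8 - 9)*5 - 497) = -390*(-1*5 - 497) = -390*(-5 - 497) = -390*(-502) = 195780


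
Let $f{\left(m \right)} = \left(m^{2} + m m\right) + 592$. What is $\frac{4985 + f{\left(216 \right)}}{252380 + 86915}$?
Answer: $\frac{98889}{339295} \approx 0.29145$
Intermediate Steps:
$f{\left(m \right)} = 592 + 2 m^{2}$ ($f{\left(m \right)} = \left(m^{2} + m^{2}\right) + 592 = 2 m^{2} + 592 = 592 + 2 m^{2}$)
$\frac{4985 + f{\left(216 \right)}}{252380 + 86915} = \frac{4985 + \left(592 + 2 \cdot 216^{2}\right)}{252380 + 86915} = \frac{4985 + \left(592 + 2 \cdot 46656\right)}{339295} = \left(4985 + \left(592 + 93312\right)\right) \frac{1}{339295} = \left(4985 + 93904\right) \frac{1}{339295} = 98889 \cdot \frac{1}{339295} = \frac{98889}{339295}$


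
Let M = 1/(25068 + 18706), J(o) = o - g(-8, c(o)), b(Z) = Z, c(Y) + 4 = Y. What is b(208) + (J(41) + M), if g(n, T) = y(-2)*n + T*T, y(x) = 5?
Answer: -47275919/43774 ≈ -1080.0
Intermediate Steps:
c(Y) = -4 + Y
g(n, T) = T² + 5*n (g(n, T) = 5*n + T*T = 5*n + T² = T² + 5*n)
J(o) = 40 + o - (-4 + o)² (J(o) = o - ((-4 + o)² + 5*(-8)) = o - ((-4 + o)² - 40) = o - (-40 + (-4 + o)²) = o + (40 - (-4 + o)²) = 40 + o - (-4 + o)²)
M = 1/43774 ≈ 2.2845e-5
b(208) + (J(41) + M) = 208 + ((40 + 41 - (-4 + 41)²) + 1/43774) = 208 + ((40 + 41 - 1*37²) + 1/43774) = 208 + ((40 + 41 - 1*1369) + 1/43774) = 208 + ((40 + 41 - 1369) + 1/43774) = 208 + (-1288 + 1/43774) = 208 - 56380911/43774 = -47275919/43774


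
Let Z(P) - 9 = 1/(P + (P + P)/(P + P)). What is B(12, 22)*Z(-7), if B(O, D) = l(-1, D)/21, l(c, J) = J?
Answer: 583/63 ≈ 9.2540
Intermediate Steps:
B(O, D) = D/21
Z(P) = 9 + 1/(1 + P) (Z(P) = 9 + 1/(P + (P + P)/(P + P)) = 9 + 1/(P + (2*P)/((2*P))) = 9 + 1/(P + (2*P)*(1/(2*P))) = 9 + 1/(P + 1) = 9 + 1/(1 + P))
B(12, 22)*Z(-7) = ((1/21)*22)*((10 + 9*(-7))/(1 - 7)) = 22*((10 - 63)/(-6))/21 = 22*(-⅙*(-53))/21 = (22/21)*(53/6) = 583/63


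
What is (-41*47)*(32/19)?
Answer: -61664/19 ≈ -3245.5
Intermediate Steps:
(-41*47)*(32/19) = -61664/19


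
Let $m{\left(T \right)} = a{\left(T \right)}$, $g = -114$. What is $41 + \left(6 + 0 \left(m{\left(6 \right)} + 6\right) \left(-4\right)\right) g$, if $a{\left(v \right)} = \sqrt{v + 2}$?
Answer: $-643$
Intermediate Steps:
$a{\left(v \right)} = \sqrt{2 + v}$
$m{\left(T \right)} = \sqrt{2 + T}$
$41 + \left(6 + 0 \left(m{\left(6 \right)} + 6\right) \left(-4\right)\right) g = 41 + \left(6 + 0 \left(\sqrt{2 + 6} + 6\right) \left(-4\right)\right) \left(-114\right) = 41 + \left(6 + 0 \left(\sqrt{8} + 6\right) \left(-4\right)\right) \left(-114\right) = 41 + \left(6 + 0 \left(2 \sqrt{2} + 6\right) \left(-4\right)\right) \left(-114\right) = 41 + \left(6 + 0 \left(6 + 2 \sqrt{2}\right) \left(-4\right)\right) \left(-114\right) = 41 + \left(6 + 0 \left(-4\right)\right) \left(-114\right) = 41 + \left(6 + 0\right) \left(-114\right) = 41 + 6 \left(-114\right) = 41 - 684 = -643$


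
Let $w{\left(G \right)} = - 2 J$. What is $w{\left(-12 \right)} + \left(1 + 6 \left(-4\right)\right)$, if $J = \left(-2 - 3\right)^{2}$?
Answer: $-73$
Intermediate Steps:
$J = 25$ ($J = \left(-5\right)^{2} = 25$)
$w{\left(G \right)} = -50$ ($w{\left(G \right)} = \left(-2\right) 25 = -50$)
$w{\left(-12 \right)} + \left(1 + 6 \left(-4\right)\right) = -50 + \left(1 + 6 \left(-4\right)\right) = -50 + \left(1 - 24\right) = -50 - 23 = -73$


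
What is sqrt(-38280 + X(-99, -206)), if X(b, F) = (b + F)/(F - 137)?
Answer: I*sqrt(91908145)/49 ≈ 195.65*I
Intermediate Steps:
X(b, F) = (F + b)/(-137 + F)
sqrt(-38280 + X(-99, -206)) = sqrt(-38280 + (-206 - 99)/(-137 - 206)) = sqrt(-38280 - 305/(-343)) = sqrt(-38280 - 1/343*(-305)) = sqrt(-38280 + 305/343) = sqrt(-13129735/343) = I*sqrt(91908145)/49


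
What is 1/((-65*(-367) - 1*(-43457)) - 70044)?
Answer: -1/2732 ≈ -0.00036603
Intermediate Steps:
1/((-65*(-367) - 1*(-43457)) - 70044) = 1/((23855 + 43457) - 70044) = 1/(67312 - 70044) = 1/(-2732) = -1/2732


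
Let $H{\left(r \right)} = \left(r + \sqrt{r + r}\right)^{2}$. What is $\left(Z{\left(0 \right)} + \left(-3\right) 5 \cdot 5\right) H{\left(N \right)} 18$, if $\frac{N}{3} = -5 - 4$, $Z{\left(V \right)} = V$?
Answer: $-911250 + 218700 i \sqrt{6} \approx -9.1125 \cdot 10^{5} + 5.357 \cdot 10^{5} i$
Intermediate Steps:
$N = -27$ ($N = 3 \left(-5 - 4\right) = 3 \left(-9\right) = -27$)
$H{\left(r \right)} = \left(r + \sqrt{2} \sqrt{r}\right)^{2}$ ($H{\left(r \right)} = \left(r + \sqrt{2 r}\right)^{2} = \left(r + \sqrt{2} \sqrt{r}\right)^{2}$)
$\left(Z{\left(0 \right)} + \left(-3\right) 5 \cdot 5\right) H{\left(N \right)} 18 = \left(0 + \left(-3\right) 5 \cdot 5\right) \left(-27 + \sqrt{2} \sqrt{-27}\right)^{2} \cdot 18 = \left(0 - 75\right) \left(-27 + \sqrt{2} \cdot 3 i \sqrt{3}\right)^{2} \cdot 18 = \left(0 - 75\right) \left(-27 + 3 i \sqrt{6}\right)^{2} \cdot 18 = - 75 \left(-27 + 3 i \sqrt{6}\right)^{2} \cdot 18 = - 1350 \left(-27 + 3 i \sqrt{6}\right)^{2}$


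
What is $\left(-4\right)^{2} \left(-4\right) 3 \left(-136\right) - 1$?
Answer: $26111$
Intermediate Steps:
$\left(-4\right)^{2} \left(-4\right) 3 \left(-136\right) - 1 = 16 \left(-4\right) 3 \left(-136\right) - 1 = \left(-64\right) 3 \left(-136\right) - 1 = \left(-192\right) \left(-136\right) - 1 = 26112 - 1 = 26111$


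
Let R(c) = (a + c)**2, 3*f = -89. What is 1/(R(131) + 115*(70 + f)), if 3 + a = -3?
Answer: 3/60790 ≈ 4.9350e-5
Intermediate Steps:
f = -89/3 (f = (1/3)*(-89) = -89/3 ≈ -29.667)
a = -6 (a = -3 - 3 = -6)
R(c) = (-6 + c)**2
1/(R(131) + 115*(70 + f)) = 1/((-6 + 131)**2 + 115*(70 - 89/3)) = 1/(125**2 + 115*(121/3)) = 1/(15625 + 13915/3) = 1/(60790/3) = 3/60790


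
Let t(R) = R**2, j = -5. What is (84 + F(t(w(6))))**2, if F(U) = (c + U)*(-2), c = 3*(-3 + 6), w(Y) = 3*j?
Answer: 147456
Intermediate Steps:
w(Y) = -15 (w(Y) = 3*(-5) = -15)
c = 9 (c = 3*3 = 9)
F(U) = -18 - 2*U (F(U) = (9 + U)*(-2) = -18 - 2*U)
(84 + F(t(w(6))))**2 = (84 + (-18 - 2*(-15)**2))**2 = (84 + (-18 - 2*225))**2 = (84 + (-18 - 450))**2 = (84 - 468)**2 = (-384)**2 = 147456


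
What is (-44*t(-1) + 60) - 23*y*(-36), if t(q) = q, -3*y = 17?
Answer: -4588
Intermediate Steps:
y = -17/3 (y = -⅓*17 = -17/3 ≈ -5.6667)
(-44*t(-1) + 60) - 23*y*(-36) = (-44*(-1) + 60) - 23*(-17/3)*(-36) = (44 + 60) + (391/3)*(-36) = 104 - 4692 = -4588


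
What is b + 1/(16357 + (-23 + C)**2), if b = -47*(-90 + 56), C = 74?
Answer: 30294885/18958 ≈ 1598.0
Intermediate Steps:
b = 1598 (b = -47*(-34) = 1598)
b + 1/(16357 + (-23 + C)**2) = 1598 + 1/(16357 + (-23 + 74)**2) = 1598 + 1/(16357 + 51**2) = 1598 + 1/(16357 + 2601) = 1598 + 1/18958 = 30294885/18958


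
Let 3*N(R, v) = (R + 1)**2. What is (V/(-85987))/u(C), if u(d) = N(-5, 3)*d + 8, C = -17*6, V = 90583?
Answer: 90583/46089032 ≈ 0.0019654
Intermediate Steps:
C = -102
N(R, v) = (1 + R)**2/3 (N(R, v) = (R + 1)**2/3 = (1 + R)**2/3)
u(d) = 8 + 16*d/3 (u(d) = ((1 - 5)**2/3)*d + 8 = ((1/3)*(-4)**2)*d + 8 = ((1/3)*16)*d + 8 = 16*d/3 + 8 = 8 + 16*d/3)
(V/(-85987))/u(C) = (90583/(-85987))/(8 + (16/3)*(-102)) = (90583*(-1/85987))/(8 - 544) = -90583/85987/(-536) = -90583/85987*(-1/536) = 90583/46089032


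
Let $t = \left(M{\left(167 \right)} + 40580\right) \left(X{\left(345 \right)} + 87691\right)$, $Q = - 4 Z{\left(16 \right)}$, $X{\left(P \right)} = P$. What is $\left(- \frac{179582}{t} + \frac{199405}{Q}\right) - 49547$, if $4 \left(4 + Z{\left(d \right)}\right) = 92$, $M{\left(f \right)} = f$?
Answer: $- \frac{14395928112107}{275938684} \approx -52171.0$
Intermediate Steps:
$Z{\left(d \right)} = 19$ ($Z{\left(d \right)} = -4 + \frac{1}{4} \cdot 92 = -4 + 23 = 19$)
$Q = -76$ ($Q = \left(-4\right) 19 = -76$)
$t = 3587202892$ ($t = \left(167 + 40580\right) \left(345 + 87691\right) = 40747 \cdot 88036 = 3587202892$)
$\left(- \frac{179582}{t} + \frac{199405}{Q}\right) - 49547 = \left(- \frac{179582}{3587202892} + \frac{199405}{-76}\right) - 49547 = \left(\left(-179582\right) \frac{1}{3587202892} + 199405 \left(- \frac{1}{76}\right)\right) - 49547 = \left(- \frac{6907}{137969342} - \frac{10495}{4}\right) - 49547 = - \frac{723994135959}{275938684} - 49547 = - \frac{14395928112107}{275938684}$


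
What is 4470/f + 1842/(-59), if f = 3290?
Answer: -579645/19411 ≈ -29.862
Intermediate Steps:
4470/f + 1842/(-59) = 4470/3290 + 1842/(-59) = 4470*(1/3290) + 1842*(-1/59) = 447/329 - 1842/59 = -579645/19411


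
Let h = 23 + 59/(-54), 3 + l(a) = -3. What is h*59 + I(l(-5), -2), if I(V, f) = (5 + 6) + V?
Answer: 70067/54 ≈ 1297.5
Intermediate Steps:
l(a) = -6 (l(a) = -3 - 3 = -6)
I(V, f) = 11 + V
h = 1183/54 (h = 23 + 59*(-1/54) = 23 - 59/54 = 1183/54 ≈ 21.907)
h*59 + I(l(-5), -2) = (1183/54)*59 + (11 - 6) = 69797/54 + 5 = 70067/54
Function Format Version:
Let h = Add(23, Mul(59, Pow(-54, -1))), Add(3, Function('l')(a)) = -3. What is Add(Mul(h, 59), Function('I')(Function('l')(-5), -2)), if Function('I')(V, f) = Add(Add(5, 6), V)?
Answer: Rational(70067, 54) ≈ 1297.5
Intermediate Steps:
Function('l')(a) = -6 (Function('l')(a) = Add(-3, -3) = -6)
Function('I')(V, f) = Add(11, V)
h = Rational(1183, 54) (h = Add(23, Mul(59, Rational(-1, 54))) = Add(23, Rational(-59, 54)) = Rational(1183, 54) ≈ 21.907)
Add(Mul(h, 59), Function('I')(Function('l')(-5), -2)) = Add(Mul(Rational(1183, 54), 59), Add(11, -6)) = Add(Rational(69797, 54), 5) = Rational(70067, 54)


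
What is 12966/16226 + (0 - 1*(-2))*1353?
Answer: 21960261/8113 ≈ 2706.8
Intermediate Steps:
12966/16226 + (0 - 1*(-2))*1353 = 12966*(1/16226) + (0 + 2)*1353 = 6483/8113 + 2*1353 = 6483/8113 + 2706 = 21960261/8113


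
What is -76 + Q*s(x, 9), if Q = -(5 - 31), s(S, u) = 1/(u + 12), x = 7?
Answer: -1570/21 ≈ -74.762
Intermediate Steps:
s(S, u) = 1/(12 + u)
Q = 26 (Q = -1*(-26) = 26)
-76 + Q*s(x, 9) = -76 + 26/(12 + 9) = -76 + 26/21 = -1570/21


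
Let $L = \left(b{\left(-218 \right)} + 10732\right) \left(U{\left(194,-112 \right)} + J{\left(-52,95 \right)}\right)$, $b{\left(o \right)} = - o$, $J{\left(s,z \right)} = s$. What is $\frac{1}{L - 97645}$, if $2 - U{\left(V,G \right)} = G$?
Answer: $\frac{1}{581255} \approx 1.7204 \cdot 10^{-6}$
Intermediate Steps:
$U{\left(V,G \right)} = 2 - G$
$L = 678900$ ($L = \left(\left(-1\right) \left(-218\right) + 10732\right) \left(\left(2 - -112\right) - 52\right) = \left(218 + 10732\right) \left(\left(2 + 112\right) - 52\right) = 10950 \left(114 - 52\right) = 10950 \cdot 62 = 678900$)
$\frac{1}{L - 97645} = \frac{1}{678900 - 97645} = \frac{1}{581255}$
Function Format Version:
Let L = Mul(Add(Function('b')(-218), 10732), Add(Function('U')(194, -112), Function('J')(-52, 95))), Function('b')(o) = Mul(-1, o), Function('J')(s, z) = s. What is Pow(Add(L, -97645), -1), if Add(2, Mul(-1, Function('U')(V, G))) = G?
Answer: Rational(1, 581255) ≈ 1.7204e-6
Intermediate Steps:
Function('U')(V, G) = Add(2, Mul(-1, G))
L = 678900 (L = Mul(Add(Mul(-1, -218), 10732), Add(Add(2, Mul(-1, -112)), -52)) = Mul(Add(218, 10732), Add(Add(2, 112), -52)) = Mul(10950, Add(114, -52)) = Mul(10950, 62) = 678900)
Pow(Add(L, -97645), -1) = Pow(Add(678900, -97645), -1) = Pow(581255, -1) = Rational(1, 581255)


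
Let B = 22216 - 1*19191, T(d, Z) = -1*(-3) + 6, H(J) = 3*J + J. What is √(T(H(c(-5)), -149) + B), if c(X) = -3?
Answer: √3034 ≈ 55.082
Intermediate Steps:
H(J) = 4*J
T(d, Z) = 9 (T(d, Z) = 3 + 6 = 9)
B = 3025 (B = 22216 - 19191 = 3025)
√(T(H(c(-5)), -149) + B) = √(9 + 3025) = √3034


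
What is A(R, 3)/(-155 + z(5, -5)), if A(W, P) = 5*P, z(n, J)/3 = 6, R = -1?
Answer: -15/137 ≈ -0.10949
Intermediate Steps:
z(n, J) = 18 (z(n, J) = 3*6 = 18)
A(R, 3)/(-155 + z(5, -5)) = (5*3)/(-155 + 18) = 15/(-137) = 15*(-1/137) = -15/137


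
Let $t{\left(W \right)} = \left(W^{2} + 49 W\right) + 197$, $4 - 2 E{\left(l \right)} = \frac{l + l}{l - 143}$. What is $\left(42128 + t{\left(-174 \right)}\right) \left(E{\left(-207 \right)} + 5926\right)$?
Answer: $\frac{5317181859}{14} \approx 3.798 \cdot 10^{8}$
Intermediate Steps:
$E{\left(l \right)} = 2 - \frac{l}{-143 + l}$ ($E{\left(l \right)} = 2 - \frac{\left(l + l\right) \frac{1}{l - 143}}{2} = 2 - \frac{2 l \frac{1}{-143 + l}}{2} = 2 - \frac{l}{-143 + l}$)
$t{\left(W \right)} = 197 + W^{2} + 49 W$
$\left(42128 + t{\left(-174 \right)}\right) \left(E{\left(-207 \right)} + 5926\right) = \left(42128 + \left(197 + \left(-174\right)^{2} + 49 \left(-174\right)\right)\right) \left(\frac{-286 - 207}{-143 - 207} + 5926\right) = \left(42128 + \left(197 + 30276 - 8526\right)\right) \left(\frac{1}{-350} \left(-493\right) + 5926\right) = \left(42128 + 21947\right) \left(\left(- \frac{1}{350}\right) \left(-493\right) + 5926\right) = 64075 \left(\frac{493}{350} + 5926\right) = 64075 \cdot \frac{2074593}{350} = \frac{5317181859}{14}$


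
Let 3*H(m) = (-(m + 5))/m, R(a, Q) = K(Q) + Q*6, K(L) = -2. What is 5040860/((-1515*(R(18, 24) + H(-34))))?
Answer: -34277848/1459955 ≈ -23.479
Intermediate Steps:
R(a, Q) = -2 + 6*Q (R(a, Q) = -2 + Q*6 = -2 + 6*Q)
H(m) = (-5 - m)/(3*m) (H(m) = ((-(m + 5))/m)/3 = ((-(5 + m))/m)/3 = ((-5 - m)/m)/3 = (-5 - m)/(3*m))
5040860/((-1515*(R(18, 24) + H(-34)))) = 5040860/((-1515*((-2 + 6*24) + (1/3)*(-5 - 1*(-34))/(-34)))) = 5040860/((-1515*((-2 + 144) + (1/3)*(-1/34)*(-5 + 34)))) = 5040860/((-1515*(142 + (1/3)*(-1/34)*29))) = 5040860/((-1515*(142 - 29/102))) = 5040860/((-1515*14455/102)) = 5040860/(-7299775/34) = 5040860*(-34/7299775) = -34277848/1459955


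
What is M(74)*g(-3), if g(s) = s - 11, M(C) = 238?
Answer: -3332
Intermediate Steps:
g(s) = -11 + s
M(74)*g(-3) = 238*(-11 - 3) = 238*(-14) = -3332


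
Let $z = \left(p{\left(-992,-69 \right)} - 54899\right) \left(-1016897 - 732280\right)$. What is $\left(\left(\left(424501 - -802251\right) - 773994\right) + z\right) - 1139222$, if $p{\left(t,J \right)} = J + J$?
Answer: $96268768085$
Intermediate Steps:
$p{\left(t,J \right)} = 2 J$
$z = 96269454549$ ($z = \left(2 \left(-69\right) - 54899\right) \left(-1016897 - 732280\right) = \left(-138 - 54899\right) \left(-1749177\right) = \left(-55037\right) \left(-1749177\right) = 96269454549$)
$\left(\left(\left(424501 - -802251\right) - 773994\right) + z\right) - 1139222 = \left(\left(\left(424501 - -802251\right) - 773994\right) + 96269454549\right) - 1139222 = \left(\left(\left(424501 + 802251\right) - 773994\right) + 96269454549\right) - 1139222 = \left(\left(1226752 - 773994\right) + 96269454549\right) - 1139222 = \left(452758 + 96269454549\right) - 1139222 = 96269907307 - 1139222 = 96268768085$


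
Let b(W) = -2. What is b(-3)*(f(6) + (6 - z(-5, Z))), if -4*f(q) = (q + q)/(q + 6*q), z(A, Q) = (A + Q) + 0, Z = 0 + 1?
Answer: -139/7 ≈ -19.857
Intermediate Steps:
Z = 1
z(A, Q) = A + Q
f(q) = -1/14 (f(q) = -(q + q)/(4*(q + 6*q)) = -2*q/(4*(7*q)) = -2*q*1/(7*q)/4 = -¼*2/7 = -1/14)
b(-3)*(f(6) + (6 - z(-5, Z))) = -2*(-1/14 + (6 - (-5 + 1))) = -2*(-1/14 + (6 - 1*(-4))) = -2*(-1/14 + (6 + 4)) = -2*(-1/14 + 10) = -2*139/14 = -139/7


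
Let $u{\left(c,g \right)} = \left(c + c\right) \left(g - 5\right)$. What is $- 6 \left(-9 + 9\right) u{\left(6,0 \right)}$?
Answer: $0$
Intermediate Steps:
$u{\left(c,g \right)} = 2 c \left(-5 + g\right)$
$- 6 \left(-9 + 9\right) u{\left(6,0 \right)} = - 6 \left(-9 + 9\right) 2 \cdot 6 \left(-5 + 0\right) = \left(-6\right) 0 \cdot 2 \cdot 6 \left(-5\right) = 0 \left(-60\right) = 0$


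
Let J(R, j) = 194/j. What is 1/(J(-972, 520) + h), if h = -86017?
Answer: -260/22364323 ≈ -1.1626e-5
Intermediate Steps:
1/(J(-972, 520) + h) = 1/(194/520 - 86017) = 1/(194*(1/520) - 86017) = 1/(97/260 - 86017) = 1/(-22364323/260) = -260/22364323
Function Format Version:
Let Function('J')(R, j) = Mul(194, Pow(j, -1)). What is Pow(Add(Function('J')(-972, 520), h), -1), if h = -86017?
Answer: Rational(-260, 22364323) ≈ -1.1626e-5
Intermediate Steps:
Pow(Add(Function('J')(-972, 520), h), -1) = Pow(Add(Mul(194, Pow(520, -1)), -86017), -1) = Pow(Add(Mul(194, Rational(1, 520)), -86017), -1) = Pow(Add(Rational(97, 260), -86017), -1) = Pow(Rational(-22364323, 260), -1) = Rational(-260, 22364323)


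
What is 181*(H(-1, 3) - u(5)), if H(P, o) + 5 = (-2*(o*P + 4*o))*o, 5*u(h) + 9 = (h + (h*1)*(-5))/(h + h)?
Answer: -51404/5 ≈ -10281.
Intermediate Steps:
u(h) = -11/5 (u(h) = -9/5 + ((h + (h*1)*(-5))/(h + h))/5 = -9/5 + ((h + h*(-5))/((2*h)))/5 = -9/5 + ((h - 5*h)*(1/(2*h)))/5 = -9/5 + ((-4*h)*(1/(2*h)))/5 = -9/5 + (⅕)*(-2) = -9/5 - ⅖ = -11/5)
H(P, o) = -5 + o*(-8*o - 2*P*o) (H(P, o) = -5 + (-2*(o*P + 4*o))*o = -5 + (-2*(P*o + 4*o))*o = -5 + (-2*(4*o + P*o))*o = -5 + (-8*o - 2*P*o)*o = -5 + o*(-8*o - 2*P*o))
181*(H(-1, 3) - u(5)) = 181*((-5 - 8*3² - 2*(-1)*3²) - 1*(-11/5)) = 181*((-5 - 8*9 - 2*(-1)*9) + 11/5) = 181*((-5 - 72 + 18) + 11/5) = 181*(-59 + 11/5) = 181*(-284/5) = -51404/5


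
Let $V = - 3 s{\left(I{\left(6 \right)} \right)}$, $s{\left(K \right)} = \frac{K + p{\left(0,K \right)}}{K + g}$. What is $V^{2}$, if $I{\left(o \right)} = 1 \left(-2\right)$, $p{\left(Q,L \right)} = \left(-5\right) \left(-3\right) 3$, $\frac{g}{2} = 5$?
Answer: $\frac{16641}{64} \approx 260.02$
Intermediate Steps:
$g = 10$ ($g = 2 \cdot 5 = 10$)
$p{\left(Q,L \right)} = 45$ ($p{\left(Q,L \right)} = 15 \cdot 3 = 45$)
$I{\left(o \right)} = -2$
$s{\left(K \right)} = \frac{45 + K}{10 + K}$ ($s{\left(K \right)} = \frac{K + 45}{K + 10} = \frac{45 + K}{10 + K}$)
$V = - \frac{129}{8}$ ($V = - 3 \frac{45 - 2}{10 - 2} = - 3 \cdot \frac{1}{8} \cdot 43 = \left(-3\right) \frac{43}{8} = - \frac{129}{8} \approx -16.125$)
$V^{2} = \left(- \frac{129}{8}\right)^{2} = \frac{16641}{64}$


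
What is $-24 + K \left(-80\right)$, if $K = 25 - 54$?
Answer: $2296$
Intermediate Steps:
$K = -29$
$-24 + K \left(-80\right) = -24 - -2320 = -24 + 2320 = 2296$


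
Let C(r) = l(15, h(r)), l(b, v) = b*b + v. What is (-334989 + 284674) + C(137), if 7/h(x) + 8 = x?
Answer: -6461603/129 ≈ -50090.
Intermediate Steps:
h(x) = 7/(-8 + x)
l(b, v) = v + b² (l(b, v) = b² + v = v + b²)
C(r) = 225 + 7/(-8 + r) (C(r) = 7/(-8 + r) + 15² = 7/(-8 + r) + 225 = 225 + 7/(-8 + r))
(-334989 + 284674) + C(137) = (-334989 + 284674) + (-1793 + 225*137)/(-8 + 137) = -50315 + (-1793 + 30825)/129 = -50315 + (1/129)*29032 = -50315 + 29032/129 = -6461603/129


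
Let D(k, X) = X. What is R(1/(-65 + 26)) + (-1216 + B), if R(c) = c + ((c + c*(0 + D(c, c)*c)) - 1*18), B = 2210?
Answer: 57892301/59319 ≈ 975.95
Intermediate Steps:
R(c) = -18 + c**3 + 2*c (R(c) = c + ((c + c*(0 + c*c)) - 1*18) = c + ((c + c*(0 + c**2)) - 18) = c + ((c + c*c**2) - 18) = c + ((c + c**3) - 18) = c + (-18 + c + c**3) = -18 + c**3 + 2*c)
R(1/(-65 + 26)) + (-1216 + B) = (-18 + (1/(-65 + 26))**3 + 2/(-65 + 26)) + (-1216 + 2210) = (-18 + (1/(-39))**3 + 2/(-39)) + 994 = (-18 + (-1/39)**3 + 2*(-1/39)) + 994 = (-18 - 1/59319 - 2/39) + 994 = -1070785/59319 + 994 = 57892301/59319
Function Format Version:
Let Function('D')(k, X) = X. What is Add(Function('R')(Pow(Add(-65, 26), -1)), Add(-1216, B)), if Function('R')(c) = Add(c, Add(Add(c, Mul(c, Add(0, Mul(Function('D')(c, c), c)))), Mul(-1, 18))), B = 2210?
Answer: Rational(57892301, 59319) ≈ 975.95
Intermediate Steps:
Function('R')(c) = Add(-18, Pow(c, 3), Mul(2, c)) (Function('R')(c) = Add(c, Add(Add(c, Mul(c, Add(0, Mul(c, c)))), Mul(-1, 18))) = Add(c, Add(Add(c, Mul(c, Add(0, Pow(c, 2)))), -18)) = Add(c, Add(Add(c, Mul(c, Pow(c, 2))), -18)) = Add(c, Add(Add(c, Pow(c, 3)), -18)) = Add(c, Add(-18, c, Pow(c, 3))) = Add(-18, Pow(c, 3), Mul(2, c)))
Add(Function('R')(Pow(Add(-65, 26), -1)), Add(-1216, B)) = Add(Add(-18, Pow(Pow(Add(-65, 26), -1), 3), Mul(2, Pow(Add(-65, 26), -1))), Add(-1216, 2210)) = Add(Add(-18, Pow(Pow(-39, -1), 3), Mul(2, Pow(-39, -1))), 994) = Add(Add(-18, Pow(Rational(-1, 39), 3), Mul(2, Rational(-1, 39))), 994) = Add(Add(-18, Rational(-1, 59319), Rational(-2, 39)), 994) = Add(Rational(-1070785, 59319), 994) = Rational(57892301, 59319)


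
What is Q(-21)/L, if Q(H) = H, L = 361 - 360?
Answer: -21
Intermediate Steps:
L = 1
Q(-21)/L = -21/1 = -21*1 = -21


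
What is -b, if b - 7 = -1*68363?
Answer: 68356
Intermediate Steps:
b = -68356 (b = 7 - 1*68363 = 7 - 68363 = -68356)
-b = -1*(-68356) = 68356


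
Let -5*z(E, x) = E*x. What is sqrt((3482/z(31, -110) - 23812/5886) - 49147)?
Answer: 4*I*sqrt(343727623849038)/334521 ≈ 221.69*I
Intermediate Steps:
z(E, x) = -E*x/5
sqrt((3482/z(31, -110) - 23812/5886) - 49147) = sqrt((3482/((-1/5*31*(-110))) - 23812/5886) - 49147) = sqrt((3482/682 - 23812*1/5886) - 49147) = sqrt((3482*(1/682) - 11906/2943) - 49147) = sqrt((1741/341 - 11906/2943) - 49147) = sqrt(1063817/1003563 - 49147) = sqrt(-49321046944/1003563) = 4*I*sqrt(343727623849038)/334521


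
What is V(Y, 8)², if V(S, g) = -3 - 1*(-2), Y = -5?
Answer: 1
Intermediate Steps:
V(S, g) = -1 (V(S, g) = -3 + 2 = -1)
V(Y, 8)² = (-1)² = 1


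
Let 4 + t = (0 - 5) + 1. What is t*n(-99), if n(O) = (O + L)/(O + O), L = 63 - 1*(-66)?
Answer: 40/33 ≈ 1.2121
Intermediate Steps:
t = -8 (t = -4 + ((0 - 5) + 1) = -4 + (-5 + 1) = -4 - 4 = -8)
L = 129 (L = 63 + 66 = 129)
n(O) = (129 + O)/(2*O) (n(O) = (O + 129)/(O + O) = (129 + O)/((2*O)) = (129 + O)*(1/(2*O)) = (129 + O)/(2*O))
t*n(-99) = -4*(129 - 99)/(-99) = -4*(-1)*30/99 = -8*(-5/33) = 40/33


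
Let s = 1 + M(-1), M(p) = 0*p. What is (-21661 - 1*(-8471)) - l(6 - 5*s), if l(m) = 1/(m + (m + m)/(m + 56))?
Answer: -778267/59 ≈ -13191.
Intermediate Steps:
M(p) = 0
s = 1 (s = 1 + 0 = 1)
l(m) = 1/(m + 2*m/(56 + m)) (l(m) = 1/(m + (2*m)/(56 + m)) = 1/(m + 2*m/(56 + m)))
(-21661 - 1*(-8471)) - l(6 - 5*s) = (-21661 - 1*(-8471)) - (56 + (6 - 5*1))/((6 - 5*1)*(58 + (6 - 5*1))) = (-21661 + 8471) - (56 + (6 - 5))/((6 - 5)*(58 + (6 - 5))) = -13190 - (56 + 1)/(1*(58 + 1)) = -13190 - 57/59 = -778267/59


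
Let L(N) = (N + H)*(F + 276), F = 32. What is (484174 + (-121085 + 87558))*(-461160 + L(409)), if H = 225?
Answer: -119821629536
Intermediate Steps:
L(N) = 69300 + 308*N (L(N) = (N + 225)*(32 + 276) = (225 + N)*308 = 69300 + 308*N)
(484174 + (-121085 + 87558))*(-461160 + L(409)) = (484174 + (-121085 + 87558))*(-461160 + (69300 + 308*409)) = (484174 - 33527)*(-461160 + (69300 + 125972)) = 450647*(-461160 + 195272) = 450647*(-265888) = -119821629536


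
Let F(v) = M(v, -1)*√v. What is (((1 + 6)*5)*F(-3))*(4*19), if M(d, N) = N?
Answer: -2660*I*√3 ≈ -4607.3*I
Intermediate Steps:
F(v) = -√v
(((1 + 6)*5)*F(-3))*(4*19) = (((1 + 6)*5)*(-√(-3)))*(4*19) = ((7*5)*(-I*√3))*76 = (35*(-I*√3))*76 = -35*I*√3*76 = -2660*I*√3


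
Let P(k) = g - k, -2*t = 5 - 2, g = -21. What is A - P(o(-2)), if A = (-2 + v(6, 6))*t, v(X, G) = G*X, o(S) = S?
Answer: -32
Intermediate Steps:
t = -3/2 (t = -(5 - 2)/2 = -1/2*3 = -3/2 ≈ -1.5000)
P(k) = -21 - k
A = -51 (A = (-2 + 6*6)*(-3/2) = (-2 + 36)*(-3/2) = 34*(-3/2) = -51)
A - P(o(-2)) = -51 - (-21 - 1*(-2)) = -51 - (-21 + 2) = -51 - 1*(-19) = -51 + 19 = -32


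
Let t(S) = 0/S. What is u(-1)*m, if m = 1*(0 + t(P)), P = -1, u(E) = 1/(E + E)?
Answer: 0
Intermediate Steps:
u(E) = 1/(2*E)
t(S) = 0
m = 0 (m = 1*(0 + 0) = 1*0 = 0)
u(-1)*m = ((1/2)/(-1))*0 = ((1/2)*(-1))*0 = -1/2*0 = 0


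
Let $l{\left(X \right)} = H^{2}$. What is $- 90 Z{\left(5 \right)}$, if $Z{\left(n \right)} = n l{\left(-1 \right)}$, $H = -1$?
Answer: $-450$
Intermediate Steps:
$l{\left(X \right)} = 1$ ($l{\left(X \right)} = \left(-1\right)^{2} = 1$)
$Z{\left(n \right)} = n$ ($Z{\left(n \right)} = n 1 = n$)
$- 90 Z{\left(5 \right)} = \left(-90\right) 5 = -450$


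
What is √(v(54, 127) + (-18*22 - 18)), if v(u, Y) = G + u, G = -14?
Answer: I*√374 ≈ 19.339*I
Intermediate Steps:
v(u, Y) = -14 + u
√(v(54, 127) + (-18*22 - 18)) = √((-14 + 54) + (-18*22 - 18)) = √(40 + (-396 - 18)) = √(40 - 414) = √(-374) = I*√374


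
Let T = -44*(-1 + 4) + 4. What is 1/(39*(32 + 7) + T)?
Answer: 1/1393 ≈ 0.00071787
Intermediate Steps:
T = -128 (T = -44*3 + 4 = -132 + 4 = -128)
1/(39*(32 + 7) + T) = 1/(39*(32 + 7) - 128) = 1/(39*39 - 128) = 1/(1521 - 128) = 1/1393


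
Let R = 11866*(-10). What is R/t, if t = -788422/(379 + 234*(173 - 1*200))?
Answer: -352360870/394211 ≈ -893.84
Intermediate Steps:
R = -118660
t = 788422/5939 (t = -788422/(379 + 234*(173 - 200)) = -788422/(379 + 234*(-27)) = -788422/(379 - 6318) = -788422/(-5939) = -788422*(-1/5939) = 788422/5939 ≈ 132.75)
R/t = -118660/788422/5939 = -118660*5939/788422 = -352360870/394211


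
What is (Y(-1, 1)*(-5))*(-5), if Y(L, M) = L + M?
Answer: 0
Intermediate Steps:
(Y(-1, 1)*(-5))*(-5) = ((-1 + 1)*(-5))*(-5) = (0*(-5))*(-5) = 0*(-5) = 0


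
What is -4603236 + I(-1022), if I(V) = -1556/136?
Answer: -156510413/34 ≈ -4.6032e+6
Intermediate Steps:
I(V) = -389/34 (I(V) = -1556*1/136 = -389/34)
-4603236 + I(-1022) = -4603236 - 389/34 = -156510413/34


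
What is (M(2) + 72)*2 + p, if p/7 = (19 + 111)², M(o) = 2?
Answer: 118448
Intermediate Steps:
p = 118300 (p = 7*(19 + 111)² = 7*130² = 7*16900 = 118300)
(M(2) + 72)*2 + p = (2 + 72)*2 + 118300 = 74*2 + 118300 = 148 + 118300 = 118448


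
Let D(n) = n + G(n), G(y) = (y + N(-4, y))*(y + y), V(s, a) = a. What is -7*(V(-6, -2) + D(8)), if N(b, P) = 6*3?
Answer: -2954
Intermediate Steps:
N(b, P) = 18
G(y) = 2*y*(18 + y) (G(y) = (y + 18)*(y + y) = (18 + y)*(2*y) = 2*y*(18 + y))
D(n) = n + 2*n*(18 + n)
-7*(V(-6, -2) + D(8)) = -7*(-2 + 8*(37 + 2*8)) = -7*(-2 + 8*(37 + 16)) = -7*(-2 + 8*53) = -7*(-2 + 424) = -7*422 = -2954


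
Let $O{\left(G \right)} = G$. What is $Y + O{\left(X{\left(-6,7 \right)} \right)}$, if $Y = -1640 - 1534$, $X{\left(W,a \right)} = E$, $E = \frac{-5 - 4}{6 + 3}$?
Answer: $-3175$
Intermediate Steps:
$E = -1$ ($E = - \frac{9}{9} = \left(-9\right) \frac{1}{9} = -1$)
$X{\left(W,a \right)} = -1$
$Y = -3174$ ($Y = -1640 - 1534 = -3174$)
$Y + O{\left(X{\left(-6,7 \right)} \right)} = -3174 - 1 = -3175$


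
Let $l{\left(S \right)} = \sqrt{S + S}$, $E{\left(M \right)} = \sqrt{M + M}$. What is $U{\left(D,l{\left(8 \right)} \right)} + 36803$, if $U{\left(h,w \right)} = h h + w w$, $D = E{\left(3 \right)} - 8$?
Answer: $36889 - 16 \sqrt{6} \approx 36850.0$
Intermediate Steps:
$E{\left(M \right)} = \sqrt{2} \sqrt{M}$ ($E{\left(M \right)} = \sqrt{2 M} = \sqrt{2} \sqrt{M}$)
$D = -8 + \sqrt{6}$ ($D = \sqrt{2} \sqrt{3} - 8 = \sqrt{6} - 8 = -8 + \sqrt{6} \approx -5.5505$)
$l{\left(S \right)} = \sqrt{2} \sqrt{S}$ ($l{\left(S \right)} = \sqrt{2 S} = \sqrt{2} \sqrt{S}$)
$U{\left(h,w \right)} = h^{2} + w^{2}$
$U{\left(D,l{\left(8 \right)} \right)} + 36803 = \left(\left(-8 + \sqrt{6}\right)^{2} + \left(\sqrt{2} \sqrt{8}\right)^{2}\right) + 36803 = \left(\left(-8 + \sqrt{6}\right)^{2} + \left(\sqrt{2} \cdot 2 \sqrt{2}\right)^{2}\right) + 36803 = \left(\left(-8 + \sqrt{6}\right)^{2} + 4^{2}\right) + 36803 = \left(\left(-8 + \sqrt{6}\right)^{2} + 16\right) + 36803 = \left(16 + \left(-8 + \sqrt{6}\right)^{2}\right) + 36803 = 36819 + \left(-8 + \sqrt{6}\right)^{2}$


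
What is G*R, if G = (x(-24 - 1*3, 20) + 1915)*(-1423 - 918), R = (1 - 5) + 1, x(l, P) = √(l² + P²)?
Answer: 13449045 + 7023*√1129 ≈ 1.3685e+7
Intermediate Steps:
x(l, P) = √(P² + l²)
R = -3 (R = -4 + 1 = -3)
G = -4483015 - 2341*√1129 (G = (√(20² + (-24 - 1*3)²) + 1915)*(-1423 - 918) = (√(400 + (-24 - 3)²) + 1915)*(-2341) = (√(400 + (-27)²) + 1915)*(-2341) = (√(400 + 729) + 1915)*(-2341) = (√1129 + 1915)*(-2341) = (1915 + √1129)*(-2341) = -4483015 - 2341*√1129 ≈ -4.5617e+6)
G*R = (-4483015 - 2341*√1129)*(-3) = 13449045 + 7023*√1129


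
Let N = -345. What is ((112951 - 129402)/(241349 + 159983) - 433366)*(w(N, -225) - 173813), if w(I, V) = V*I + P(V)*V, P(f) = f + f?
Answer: -440200783366353/200666 ≈ -2.1937e+9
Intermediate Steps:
P(f) = 2*f
w(I, V) = 2*V² + I*V (w(I, V) = V*I + (2*V)*V = I*V + 2*V² = 2*V² + I*V)
((112951 - 129402)/(241349 + 159983) - 433366)*(w(N, -225) - 173813) = ((112951 - 129402)/(241349 + 159983) - 433366)*(-225*(-345 + 2*(-225)) - 173813) = (-16451/401332 - 433366)*(-225*(-345 - 450) - 173813) = (-16451*1/401332 - 433366)*(-225*(-795) - 173813) = (-16451/401332 - 433366)*(178875 - 173813) = -173923659963/401332*5062 = -440200783366353/200666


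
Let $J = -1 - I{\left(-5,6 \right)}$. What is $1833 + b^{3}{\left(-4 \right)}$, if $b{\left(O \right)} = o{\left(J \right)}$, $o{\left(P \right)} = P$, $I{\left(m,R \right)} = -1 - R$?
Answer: $2049$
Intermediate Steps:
$J = 6$ ($J = -1 - \left(-1 - 6\right) = -1 - -7 = -1 + 7 = 6$)
$b{\left(O \right)} = 6$
$1833 + b^{3}{\left(-4 \right)} = 1833 + 6^{3} = 1833 + 216 = 2049$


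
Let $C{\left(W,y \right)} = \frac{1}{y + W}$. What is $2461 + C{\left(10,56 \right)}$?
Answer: $\frac{162427}{66} \approx 2461.0$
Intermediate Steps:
$C{\left(W,y \right)} = \frac{1}{W + y}$
$2461 + C{\left(10,56 \right)} = 2461 + \frac{1}{10 + 56} = 2461 + \frac{1}{66} = \frac{162427}{66}$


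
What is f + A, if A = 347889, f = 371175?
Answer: 719064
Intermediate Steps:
f + A = 371175 + 347889 = 719064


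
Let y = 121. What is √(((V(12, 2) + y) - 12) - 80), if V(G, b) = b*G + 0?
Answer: √53 ≈ 7.2801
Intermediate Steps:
V(G, b) = G*b (V(G, b) = G*b + 0 = G*b)
√(((V(12, 2) + y) - 12) - 80) = √(((12*2 + 121) - 12) - 80) = √(((24 + 121) - 12) - 80) = √((145 - 12) - 80) = √(133 - 80) = √53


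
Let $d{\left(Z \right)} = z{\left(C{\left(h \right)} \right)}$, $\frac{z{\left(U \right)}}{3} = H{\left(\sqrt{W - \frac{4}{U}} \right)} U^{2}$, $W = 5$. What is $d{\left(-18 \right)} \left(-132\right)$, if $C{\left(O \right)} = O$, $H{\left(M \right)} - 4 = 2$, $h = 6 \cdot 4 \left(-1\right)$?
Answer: $-1368576$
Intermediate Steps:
$h = -24$ ($h = 24 \left(-1\right) = -24$)
$H{\left(M \right)} = 6$ ($H{\left(M \right)} = 4 + 2 = 6$)
$z{\left(U \right)} = 18 U^{2}$ ($z{\left(U \right)} = 3 \cdot 6 U^{2} = 18 U^{2}$)
$d{\left(Z \right)} = 10368$ ($d{\left(Z \right)} = 18 \left(-24\right)^{2} = 18 \cdot 576 = 10368$)
$d{\left(-18 \right)} \left(-132\right) = 10368 \left(-132\right) = -1368576$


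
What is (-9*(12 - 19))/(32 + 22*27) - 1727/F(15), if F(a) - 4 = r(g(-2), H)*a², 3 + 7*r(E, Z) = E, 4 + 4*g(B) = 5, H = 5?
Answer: 30419725/1479238 ≈ 20.564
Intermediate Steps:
g(B) = ¼ (g(B) = -1 + (¼)*5 = -1 + 5/4 = ¼)
r(E, Z) = -3/7 + E/7
F(a) = 4 - 11*a²/28 (F(a) = 4 + (-3/7 + (⅐)*(¼))*a² = 4 + (-3/7 + 1/28)*a² = 4 - 11*a²/28)
(-9*(12 - 19))/(32 + 22*27) - 1727/F(15) = (-9*(12 - 19))/(32 + 22*27) - 1727/(4 - 11/28*15²) = (-9*(-7))/(32 + 594) - 1727/(4 - 11/28*225) = 63/626 - 1727/(4 - 2475/28) = 63*(1/626) - 1727/(-2363/28) = 63/626 - 1727*(-28/2363) = 63/626 + 48356/2363 = 30419725/1479238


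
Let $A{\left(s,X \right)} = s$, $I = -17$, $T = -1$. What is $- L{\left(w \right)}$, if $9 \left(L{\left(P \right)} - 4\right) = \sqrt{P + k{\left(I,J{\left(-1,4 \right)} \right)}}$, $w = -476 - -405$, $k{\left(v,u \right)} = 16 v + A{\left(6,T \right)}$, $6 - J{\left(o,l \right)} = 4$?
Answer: $-4 - \frac{i \sqrt{337}}{9} \approx -4.0 - 2.0397 i$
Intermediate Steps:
$J{\left(o,l \right)} = 2$ ($J{\left(o,l \right)} = 6 - 4 = 2$)
$k{\left(v,u \right)} = 6 + 16 v$ ($k{\left(v,u \right)} = 16 v + 6 = 6 + 16 v$)
$w = -71$ ($w = -476 + 405 = -71$)
$L{\left(P \right)} = 4 + \frac{\sqrt{-266 + P}}{9}$ ($L{\left(P \right)} = 4 + \frac{\sqrt{P + \left(6 + 16 \left(-17\right)\right)}}{9} = 4 + \frac{\sqrt{P + \left(6 - 272\right)}}{9} = 4 + \frac{\sqrt{P - 266}}{9} = 4 + \frac{\sqrt{-266 + P}}{9}$)
$- L{\left(w \right)} = - (4 + \frac{\sqrt{-266 - 71}}{9}) = - (4 + \frac{\sqrt{-337}}{9}) = - (4 + \frac{i \sqrt{337}}{9}) = -4 - \frac{i \sqrt{337}}{9}$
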